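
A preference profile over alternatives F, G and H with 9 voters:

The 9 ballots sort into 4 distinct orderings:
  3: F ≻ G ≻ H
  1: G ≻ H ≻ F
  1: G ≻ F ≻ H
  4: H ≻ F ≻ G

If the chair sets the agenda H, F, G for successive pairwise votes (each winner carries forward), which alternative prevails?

G

Round 1: H vs F — 5–4, H advances.
Round 2: H vs G — 4–5, G advances.
G survives the agenda.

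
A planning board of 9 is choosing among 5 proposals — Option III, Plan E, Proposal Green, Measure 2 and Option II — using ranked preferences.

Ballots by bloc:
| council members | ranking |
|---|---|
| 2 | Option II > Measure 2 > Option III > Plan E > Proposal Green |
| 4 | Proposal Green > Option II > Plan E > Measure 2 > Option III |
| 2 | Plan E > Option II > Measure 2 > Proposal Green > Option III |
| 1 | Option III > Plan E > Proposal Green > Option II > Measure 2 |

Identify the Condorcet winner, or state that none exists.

Check each pair by majority over 9 ballots:
Option III vs Plan E: Plan E, 6–3.
Option III–Proposal Green: Proposal Green 6–3.
Option III vs Measure 2: Measure 2, 8–1.
Option III vs Option II: Option II, 8–1.
Plan E vs Proposal Green: Plan E wins 5–4.
Plan E–Measure 2: Plan E 7–2.
Plan E vs Option II: Option II, 6–3.
Proposal Green–Measure 2: Proposal Green 5–4.
Proposal Green vs Option II: Proposal Green, 5–4.
Measure 2 vs Option II: Option II wins 9–0.
No option is unbeaten: Option III loses to Plan E; Plan E loses to Option II; Proposal Green loses to Plan E; Measure 2 loses to Plan E; Option II loses to Proposal Green. In particular Plan E → Proposal Green → Option II → Plan E is a majority cycle — no Condorcet winner exists.

none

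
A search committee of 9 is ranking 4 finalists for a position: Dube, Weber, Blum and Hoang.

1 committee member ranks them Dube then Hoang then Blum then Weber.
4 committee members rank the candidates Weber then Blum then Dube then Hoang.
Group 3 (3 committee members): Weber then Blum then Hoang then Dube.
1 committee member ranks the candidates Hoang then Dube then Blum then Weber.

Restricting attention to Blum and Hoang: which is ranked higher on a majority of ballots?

Blum

Ballots ranking Blum above Hoang: 4 + 3 = 7.
Ballots ranking Hoang above Blum: 9 − 7 = 2.
Blum wins the head-to-head 7–2.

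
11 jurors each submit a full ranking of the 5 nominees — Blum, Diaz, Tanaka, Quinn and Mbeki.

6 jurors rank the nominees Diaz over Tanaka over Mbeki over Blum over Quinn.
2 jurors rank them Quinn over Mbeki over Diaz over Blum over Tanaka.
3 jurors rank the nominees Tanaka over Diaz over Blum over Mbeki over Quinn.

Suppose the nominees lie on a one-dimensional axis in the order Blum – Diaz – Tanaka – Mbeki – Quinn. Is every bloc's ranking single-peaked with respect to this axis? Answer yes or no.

no

Axis positions: Blum=1, Diaz=2, Tanaka=3, Mbeki=4, Quinn=5.
Bloc 1 (peak Diaz at position 2): ranking walks positions 2-3-4-1-5, expanding outward from the peak — single-peaked.
Bloc 2: ranking walks positions 5-4-2-1-3; Diaz is ranked above Tanaka even though Tanaka lies between Diaz and the peak Quinn on the axis — preferences dip and rise again. Not single-peaked.
Bloc 3 (peak Tanaka at position 3): ranking walks positions 3-2-1-4-5, expanding outward from the peak — single-peaked.
Bloc 2 violates single-peakedness, so the profile is not single-peaked on this axis.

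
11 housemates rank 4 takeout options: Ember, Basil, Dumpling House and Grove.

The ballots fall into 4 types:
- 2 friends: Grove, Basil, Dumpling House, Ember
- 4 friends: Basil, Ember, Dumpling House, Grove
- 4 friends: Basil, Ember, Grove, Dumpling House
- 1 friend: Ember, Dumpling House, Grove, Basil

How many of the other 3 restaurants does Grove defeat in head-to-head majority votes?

1

Grove against each rival (11 friends):
Grove vs Ember: Ember wins 9–2.
Grove vs Basil: Basil wins 8–3.
Grove vs Dumpling House: 2+4 = 6 for Grove, 5 for Dumpling House — Grove by 6–5.
Grove beats Dumpling House; loses to Ember, Basil — 1 pairwise win.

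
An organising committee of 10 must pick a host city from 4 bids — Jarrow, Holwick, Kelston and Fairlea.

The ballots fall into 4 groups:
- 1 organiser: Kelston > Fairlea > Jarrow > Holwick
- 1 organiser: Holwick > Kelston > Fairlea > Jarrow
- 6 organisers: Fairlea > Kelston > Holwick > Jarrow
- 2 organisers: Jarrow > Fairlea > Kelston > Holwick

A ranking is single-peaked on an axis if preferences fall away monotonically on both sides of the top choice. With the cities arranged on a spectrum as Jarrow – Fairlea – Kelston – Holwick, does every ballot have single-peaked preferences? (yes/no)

Axis positions: Jarrow=1, Fairlea=2, Kelston=3, Holwick=4.
Group 1 (peak Kelston at position 3): ranking walks positions 3-2-1-4, expanding outward from the peak — single-peaked.
Group 2 (peak Holwick at position 4): ranking walks positions 4-3-2-1, expanding outward from the peak — single-peaked.
Group 3 (peak Fairlea at position 2): ranking walks positions 2-3-4-1, expanding outward from the peak — single-peaked.
Group 4 (peak Jarrow at position 1): ranking walks positions 1-2-3-4, expanding outward from the peak — single-peaked.
Every ranking is single-peaked on this axis.

yes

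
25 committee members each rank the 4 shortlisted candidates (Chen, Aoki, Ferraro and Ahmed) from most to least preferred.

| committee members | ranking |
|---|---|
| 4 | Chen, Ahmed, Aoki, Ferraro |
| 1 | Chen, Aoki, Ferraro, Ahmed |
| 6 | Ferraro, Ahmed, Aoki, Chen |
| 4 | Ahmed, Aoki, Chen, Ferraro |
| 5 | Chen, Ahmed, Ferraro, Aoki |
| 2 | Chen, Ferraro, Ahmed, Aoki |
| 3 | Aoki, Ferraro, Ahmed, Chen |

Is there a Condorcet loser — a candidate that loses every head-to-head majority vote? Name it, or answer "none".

Head-to-head results (25 committee members):
Chen vs Aoki: Chen is ranked higher on 4+1+5+2 = 12 ballots, Aoki on 13. Aoki wins 13–12.
Chen–Ferraro: Chen 16–9.
Chen–Ahmed: Ahmed 13–12.
Aoki vs Ferraro: 12 to 13, Ferraro.
Aoki–Ahmed: Ahmed 21–4.
Ferraro vs Ahmed: Ferraro is ranked higher on 1+6+2+3 = 12 ballots, Ahmed on 13. Ahmed wins 13–12.
No candidate is winless: Chen beats Ferraro; Aoki beats Chen; Ferraro beats Aoki; Ahmed beats Chen. There is no Condorcet loser.

none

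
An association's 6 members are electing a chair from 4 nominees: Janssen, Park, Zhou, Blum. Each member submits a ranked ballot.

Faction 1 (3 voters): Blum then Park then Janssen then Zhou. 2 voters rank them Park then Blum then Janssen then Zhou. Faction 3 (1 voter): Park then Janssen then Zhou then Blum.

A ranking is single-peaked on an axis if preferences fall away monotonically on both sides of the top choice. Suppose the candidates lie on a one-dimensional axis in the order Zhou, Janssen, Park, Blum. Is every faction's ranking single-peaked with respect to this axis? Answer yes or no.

Axis positions: Zhou=1, Janssen=2, Park=3, Blum=4.
Faction 1 (peak Blum at position 4): ranking walks positions 4-3-2-1, expanding outward from the peak — single-peaked.
Faction 2 (peak Park at position 3): ranking walks positions 3-4-2-1, expanding outward from the peak — single-peaked.
Faction 3 (peak Park at position 3): ranking walks positions 3-2-1-4, expanding outward from the peak — single-peaked.
Every ranking is single-peaked on this axis.

yes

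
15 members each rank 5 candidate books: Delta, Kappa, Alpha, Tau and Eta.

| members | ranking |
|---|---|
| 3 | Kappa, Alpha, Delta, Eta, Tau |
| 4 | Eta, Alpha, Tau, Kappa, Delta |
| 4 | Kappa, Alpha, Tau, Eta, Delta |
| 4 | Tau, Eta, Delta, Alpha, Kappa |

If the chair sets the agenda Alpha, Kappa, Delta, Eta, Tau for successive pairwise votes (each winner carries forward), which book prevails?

Round 1: Alpha vs Kappa — 8–7, Alpha advances.
Round 2: Alpha vs Delta — 11–4, Alpha advances.
Round 3: Alpha vs Eta — 7–8, Eta advances.
Round 4: Eta vs Tau — 7–8, Tau advances.
Tau survives the agenda.

Tau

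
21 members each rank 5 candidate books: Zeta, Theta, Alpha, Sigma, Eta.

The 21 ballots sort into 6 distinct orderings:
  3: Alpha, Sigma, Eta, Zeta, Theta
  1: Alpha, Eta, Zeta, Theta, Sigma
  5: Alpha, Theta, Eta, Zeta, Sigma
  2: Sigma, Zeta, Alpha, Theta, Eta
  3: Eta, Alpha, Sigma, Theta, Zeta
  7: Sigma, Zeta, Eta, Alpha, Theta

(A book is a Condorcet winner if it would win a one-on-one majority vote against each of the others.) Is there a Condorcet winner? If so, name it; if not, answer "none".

Alpha

Check each pair by majority over 21 ballots:
Zeta vs Theta: Zeta, 13–8.
Zeta vs Alpha: Alpha, 12–9.
Zeta–Sigma: Sigma 15–6.
Zeta vs Eta: Eta, 12–9.
Theta–Alpha: Alpha 21–0.
Theta vs Sigma: Sigma wins 15–6.
Theta vs Eta: Eta, 14–7.
Alpha vs Sigma: Alpha wins 12–9.
Alpha vs Eta: Alpha, 11–10.
Sigma vs Eta: Sigma, 12–9.
Only Alpha has no losses; Alpha is the Condorcet winner.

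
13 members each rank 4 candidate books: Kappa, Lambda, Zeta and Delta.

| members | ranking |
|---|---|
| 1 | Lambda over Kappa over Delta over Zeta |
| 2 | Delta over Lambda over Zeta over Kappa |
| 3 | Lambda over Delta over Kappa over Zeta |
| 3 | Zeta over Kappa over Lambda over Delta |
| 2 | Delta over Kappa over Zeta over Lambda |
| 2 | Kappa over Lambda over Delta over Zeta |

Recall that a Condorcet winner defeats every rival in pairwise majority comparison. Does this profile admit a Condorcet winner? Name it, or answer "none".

Head-to-head results (13 members):
Kappa vs Lambda: Kappa preferred on 3+2+2 = 7 ballots; Kappa wins 7–6.
Kappa vs Zeta: 8 to 5, Kappa.
Kappa vs Delta: 6 to 7, Delta.
Lambda vs Zeta: Lambda is ranked higher on 1+2+3+2 = 8 ballots, Zeta on 5. Lambda wins 8–5.
Lambda vs Delta: Lambda is ranked higher on 1+3+3+2 = 9 ballots, Delta on 4. Lambda wins 9–4.
Zeta vs Delta: Zeta is ranked higher on 3 ballots, Delta on 10. Delta wins 10–3.
Every book loses at least once (Kappa loses to Delta; Lambda loses to Kappa; Zeta loses to Kappa; Delta loses to Lambda). The majority relation contains the cycle Kappa > Lambda > Delta > Kappa, so there is no Condorcet winner.

none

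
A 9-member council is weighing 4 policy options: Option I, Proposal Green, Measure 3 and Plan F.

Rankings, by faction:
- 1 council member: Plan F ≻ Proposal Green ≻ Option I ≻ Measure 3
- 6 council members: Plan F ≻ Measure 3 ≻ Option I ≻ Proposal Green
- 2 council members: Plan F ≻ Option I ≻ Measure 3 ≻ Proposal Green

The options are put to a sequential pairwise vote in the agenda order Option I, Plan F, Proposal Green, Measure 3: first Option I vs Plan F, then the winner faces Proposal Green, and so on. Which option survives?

Round 1: Option I vs Plan F — 0–9, Plan F advances.
Round 2: Plan F vs Proposal Green — 9–0, Plan F advances.
Round 3: Plan F vs Measure 3 — 9–0, Plan F advances.
The agenda winner is Plan F.

Plan F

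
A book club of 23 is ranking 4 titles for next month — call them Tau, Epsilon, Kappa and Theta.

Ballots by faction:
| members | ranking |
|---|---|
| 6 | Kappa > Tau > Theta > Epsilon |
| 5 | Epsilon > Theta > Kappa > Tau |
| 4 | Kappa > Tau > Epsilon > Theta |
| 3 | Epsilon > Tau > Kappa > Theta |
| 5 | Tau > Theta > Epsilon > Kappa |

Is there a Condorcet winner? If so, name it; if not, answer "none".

none

Head-to-head results (23 members):
Tau vs Epsilon: Tau, 15–8.
Tau vs Kappa: Kappa, 15–8.
Tau vs Theta: Tau, 18–5.
Epsilon vs Kappa: Epsilon, 13–10.
Epsilon–Theta: Epsilon 12–11.
Kappa vs Theta: Kappa, 13–10.
Each book drops at least one matchup (Tau loses to Kappa; Epsilon loses to Tau; Kappa loses to Epsilon; Theta loses to Tau); the cycle Tau > Epsilon > Kappa > Tau rules out a Condorcet winner.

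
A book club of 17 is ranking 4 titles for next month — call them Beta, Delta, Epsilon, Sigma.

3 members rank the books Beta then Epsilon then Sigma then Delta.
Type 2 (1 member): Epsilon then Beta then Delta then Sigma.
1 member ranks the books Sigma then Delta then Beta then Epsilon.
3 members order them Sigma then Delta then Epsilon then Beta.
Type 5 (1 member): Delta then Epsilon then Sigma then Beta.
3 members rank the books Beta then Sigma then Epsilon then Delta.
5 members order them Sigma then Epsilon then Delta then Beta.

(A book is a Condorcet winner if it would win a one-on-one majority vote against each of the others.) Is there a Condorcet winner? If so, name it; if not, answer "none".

Pairwise majorities:
Beta vs Delta: 7 to 10, Delta.
Beta vs Epsilon: 3+1+3 = 7 for Beta, 10 for Epsilon — Epsilon by 10–7.
Beta vs Sigma: Beta is ranked higher on 3+1+3 = 7 ballots, Sigma on 10. Sigma wins 10–7.
Delta vs Epsilon: Delta preferred on 1+3+1 = 5 ballots; Epsilon wins 12–5.
Delta vs Sigma: 2 to 15, Sigma.
Epsilon vs Sigma: Epsilon is ranked higher on 3+1+1 = 5 ballots, Sigma on 12. Sigma wins 12–5.
Only Sigma has no losses; Sigma is the Condorcet winner.

Sigma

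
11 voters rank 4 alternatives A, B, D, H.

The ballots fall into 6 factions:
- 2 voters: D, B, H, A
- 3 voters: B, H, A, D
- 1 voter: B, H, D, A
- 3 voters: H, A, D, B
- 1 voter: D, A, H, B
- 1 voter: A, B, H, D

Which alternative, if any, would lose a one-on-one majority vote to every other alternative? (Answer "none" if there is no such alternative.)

none

Head-to-head results (11 voters):
A vs B: 3+1+1 = 5 for A, 6 for B — B by 6–5.
A vs D: A wins 7–4.
A vs H: A is ranked higher on 1+1 = 2 ballots, H on 9. H wins 9–2.
B vs D: D, 6–5.
B–H: B 7–4.
D vs H: H, 8–3.
Each alternative has at least one pairwise win (A beats D; B beats A; D beats B; H beats A) — no Condorcet loser.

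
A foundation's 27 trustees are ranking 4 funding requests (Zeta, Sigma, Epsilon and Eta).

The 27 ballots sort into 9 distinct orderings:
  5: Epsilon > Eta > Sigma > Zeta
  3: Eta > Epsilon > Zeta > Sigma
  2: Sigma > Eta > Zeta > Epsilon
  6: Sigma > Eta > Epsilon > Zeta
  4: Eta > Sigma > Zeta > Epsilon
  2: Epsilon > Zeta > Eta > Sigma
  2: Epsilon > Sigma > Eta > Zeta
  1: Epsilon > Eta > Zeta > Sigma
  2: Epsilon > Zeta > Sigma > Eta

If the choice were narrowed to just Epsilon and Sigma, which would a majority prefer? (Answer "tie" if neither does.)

Ballots ranking Epsilon above Sigma: 5 + 3 + 2 + 2 + 1 + 2 = 15.
Ballots ranking Sigma above Epsilon: 27 − 15 = 12.
Epsilon wins the head-to-head 15–12.

Epsilon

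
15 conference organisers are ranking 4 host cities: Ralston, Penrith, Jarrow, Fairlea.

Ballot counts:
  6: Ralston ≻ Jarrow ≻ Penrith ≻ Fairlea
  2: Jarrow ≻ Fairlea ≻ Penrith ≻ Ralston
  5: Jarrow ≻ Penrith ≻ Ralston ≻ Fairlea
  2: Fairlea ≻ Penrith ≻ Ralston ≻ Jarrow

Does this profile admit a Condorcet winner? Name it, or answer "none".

none

Head-to-head results (15 organisers):
Ralston vs Penrith: 6 to 9, Penrith.
Ralston vs Jarrow: 8 to 7, Ralston.
Ralston vs Fairlea: 6+5 = 11 for Ralston, 4 for Fairlea — Ralston by 11–4.
Penrith vs Jarrow: 2 to 13, Jarrow.
Penrith vs Fairlea: Penrith, 11–4.
Jarrow vs Fairlea: Jarrow preferred on 6+2+5 = 13 ballots; Jarrow wins 13–2.
Every city loses at least once (Ralston loses to Penrith; Penrith loses to Jarrow; Jarrow loses to Ralston; Fairlea loses to Ralston). The majority relation contains the cycle Ralston beats Jarrow beats Penrith beats Ralston, so there is no Condorcet winner.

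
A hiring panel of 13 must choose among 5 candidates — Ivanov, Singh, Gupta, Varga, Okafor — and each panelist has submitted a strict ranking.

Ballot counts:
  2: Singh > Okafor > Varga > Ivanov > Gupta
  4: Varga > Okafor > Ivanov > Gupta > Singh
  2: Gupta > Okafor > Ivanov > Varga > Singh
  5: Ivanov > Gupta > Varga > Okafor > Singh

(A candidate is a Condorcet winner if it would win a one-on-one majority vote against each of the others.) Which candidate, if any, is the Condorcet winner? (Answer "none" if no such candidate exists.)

Head-to-head results (13 committee members):
Ivanov vs Singh: Ivanov wins 11–2.
Ivanov vs Gupta: Ivanov, 11–2.
Ivanov–Varga: Ivanov 7–6.
Ivanov vs Okafor: Okafor, 8–5.
Singh vs Gupta: Gupta, 11–2.
Singh vs Varga: Varga wins 11–2.
Singh vs Okafor: Okafor, 11–2.
Gupta–Varga: Gupta 7–6.
Gupta–Okafor: Gupta 7–6.
Varga vs Okafor: Varga wins 9–4.
Each candidate drops at least one matchup (Ivanov loses to Okafor; Singh loses to Ivanov; Gupta loses to Ivanov; Varga loses to Ivanov; Okafor loses to Gupta); the cycle Ivanov → Gupta → Okafor → Ivanov rules out a Condorcet winner.

none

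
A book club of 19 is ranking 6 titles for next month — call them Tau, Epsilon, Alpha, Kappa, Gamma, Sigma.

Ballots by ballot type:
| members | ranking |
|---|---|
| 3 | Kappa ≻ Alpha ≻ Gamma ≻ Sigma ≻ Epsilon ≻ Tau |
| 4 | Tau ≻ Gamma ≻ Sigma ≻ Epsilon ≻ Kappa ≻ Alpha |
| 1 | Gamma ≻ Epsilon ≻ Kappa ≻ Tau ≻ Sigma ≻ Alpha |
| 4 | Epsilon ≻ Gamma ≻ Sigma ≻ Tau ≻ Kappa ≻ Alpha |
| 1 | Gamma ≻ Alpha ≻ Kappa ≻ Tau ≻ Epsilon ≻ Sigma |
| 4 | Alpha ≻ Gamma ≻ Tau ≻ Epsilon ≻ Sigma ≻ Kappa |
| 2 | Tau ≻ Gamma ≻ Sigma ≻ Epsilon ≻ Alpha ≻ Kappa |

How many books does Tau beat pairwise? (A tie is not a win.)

Tau against each rival (19 members):
Tau vs Epsilon: Tau wins 11–8.
Tau vs Alpha: 4+1+4+2 = 11 for Tau, 8 for Alpha — Tau by 11–8.
Tau vs Kappa: Tau is ranked higher on 4+4+4+2 = 14 ballots, Kappa on 5. Tau wins 14–5.
Tau vs Gamma: Gamma wins 13–6.
Tau vs Sigma: 4+1+1+4+2 = 12 for Tau, 7 for Sigma — Tau by 12–7.
Tau beats Epsilon, Alpha, Kappa, Sigma; loses to Gamma — 4 pairwise wins.

4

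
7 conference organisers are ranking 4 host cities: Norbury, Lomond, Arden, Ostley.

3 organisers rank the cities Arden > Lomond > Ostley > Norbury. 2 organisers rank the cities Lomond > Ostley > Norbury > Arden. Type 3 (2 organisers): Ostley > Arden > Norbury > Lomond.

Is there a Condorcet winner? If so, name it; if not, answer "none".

Pairwise majorities:
Norbury–Lomond: Lomond 5–2.
Norbury–Arden: Arden 5–2.
Norbury vs Ostley: 0 for Norbury, 7 for Ostley — Ostley by 7–0.
Lomond vs Arden: Lomond preferred on 2 ballots; Arden wins 5–2.
Lomond vs Ostley: Lomond, 5–2.
Arden vs Ostley: Arden is ranked higher on 3 ballots, Ostley on 4. Ostley wins 4–3.
Each city drops at least one matchup (Norbury loses to Lomond; Lomond loses to Arden; Arden loses to Ostley; Ostley loses to Lomond); the cycle Lomond → Ostley → Arden → Lomond rules out a Condorcet winner.

none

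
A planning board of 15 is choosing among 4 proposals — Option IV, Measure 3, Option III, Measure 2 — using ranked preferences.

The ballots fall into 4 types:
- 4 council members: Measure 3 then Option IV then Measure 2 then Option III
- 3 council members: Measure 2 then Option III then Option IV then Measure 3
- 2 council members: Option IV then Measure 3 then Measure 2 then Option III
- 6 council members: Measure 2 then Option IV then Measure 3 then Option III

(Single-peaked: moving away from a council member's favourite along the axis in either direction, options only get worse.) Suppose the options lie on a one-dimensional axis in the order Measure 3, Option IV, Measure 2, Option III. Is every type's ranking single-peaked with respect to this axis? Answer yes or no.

Axis positions: Measure 3=1, Option IV=2, Measure 2=3, Option III=4.
Type 1 (peak Measure 3 at position 1): ranking walks positions 1-2-3-4, expanding outward from the peak — single-peaked.
Type 2 (peak Measure 2 at position 3): ranking walks positions 3-4-2-1, expanding outward from the peak — single-peaked.
Type 3 (peak Option IV at position 2): ranking walks positions 2-1-3-4, expanding outward from the peak — single-peaked.
Type 4 (peak Measure 2 at position 3): ranking walks positions 3-2-1-4, expanding outward from the peak — single-peaked.
Every ranking is single-peaked on this axis.

yes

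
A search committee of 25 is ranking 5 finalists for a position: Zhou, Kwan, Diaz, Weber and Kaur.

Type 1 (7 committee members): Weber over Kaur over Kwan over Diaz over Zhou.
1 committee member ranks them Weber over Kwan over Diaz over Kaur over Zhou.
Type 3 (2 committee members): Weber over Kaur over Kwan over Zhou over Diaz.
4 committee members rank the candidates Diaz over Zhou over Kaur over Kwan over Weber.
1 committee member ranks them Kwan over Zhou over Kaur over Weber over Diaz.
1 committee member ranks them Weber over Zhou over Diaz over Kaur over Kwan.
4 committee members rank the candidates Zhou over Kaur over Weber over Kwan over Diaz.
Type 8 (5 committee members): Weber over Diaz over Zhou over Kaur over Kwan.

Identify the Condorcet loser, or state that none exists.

Head-to-head results (25 committee members):
Zhou vs Kwan: Zhou is ranked higher on 4+1+4+5 = 14 ballots, Kwan on 11. Zhou wins 14–11.
Zhou vs Diaz: Diaz wins 17–8.
Zhou–Weber: Weber 16–9.
Zhou vs Kaur: Zhou, 15–10.
Kwan vs Diaz: Kwan wins 15–10.
Kwan–Weber: Weber 20–5.
Kwan vs Kaur: 1+1 = 2 for Kwan, 23 for Kaur — Kaur by 23–2.
Diaz vs Weber: Diaz preferred on 4 ballots; Weber wins 21–4.
Diaz vs Kaur: Kaur wins 14–11.
Weber–Kaur: Weber 16–9.
Each candidate has at least one pairwise win (Zhou beats Kwan; Kwan beats Diaz; Diaz beats Zhou; Weber beats Zhou; Kaur beats Kwan) — no Condorcet loser.

none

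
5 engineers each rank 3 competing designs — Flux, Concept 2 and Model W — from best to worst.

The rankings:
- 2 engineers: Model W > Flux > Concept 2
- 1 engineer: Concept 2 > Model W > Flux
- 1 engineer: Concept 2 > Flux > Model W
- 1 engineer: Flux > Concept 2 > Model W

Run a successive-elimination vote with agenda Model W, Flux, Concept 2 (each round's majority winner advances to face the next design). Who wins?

Concept 2

Round 1: Model W vs Flux — 3–2, Model W advances.
Round 2: Model W vs Concept 2 — 2–3, Concept 2 advances.
Concept 2 survives the agenda.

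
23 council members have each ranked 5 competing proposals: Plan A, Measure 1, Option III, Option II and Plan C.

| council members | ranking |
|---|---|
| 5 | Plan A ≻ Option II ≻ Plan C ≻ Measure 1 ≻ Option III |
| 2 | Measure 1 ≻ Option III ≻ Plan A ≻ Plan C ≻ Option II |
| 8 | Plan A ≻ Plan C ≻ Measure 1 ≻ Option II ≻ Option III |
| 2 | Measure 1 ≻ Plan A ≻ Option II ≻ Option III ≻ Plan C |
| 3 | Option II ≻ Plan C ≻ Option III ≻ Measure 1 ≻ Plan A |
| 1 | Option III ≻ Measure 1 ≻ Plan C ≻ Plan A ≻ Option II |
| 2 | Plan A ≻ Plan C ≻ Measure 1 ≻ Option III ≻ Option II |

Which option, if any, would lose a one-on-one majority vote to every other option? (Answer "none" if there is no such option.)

Option III

Pairwise majorities:
Plan A–Measure 1: Plan A 15–8.
Plan A vs Option III: Plan A is ranked higher on 5+8+2+2 = 17 ballots, Option III on 6. Plan A wins 17–6.
Plan A vs Option II: 20 to 3, Plan A.
Plan A–Plan C: Plan A 19–4.
Measure 1 vs Option III: 5+2+8+2+2 = 19 for Measure 1, 4 for Option III — Measure 1 by 19–4.
Measure 1–Option II: Measure 1 15–8.
Measure 1 vs Plan C: Measure 1 is ranked higher on 2+2+1 = 5 ballots, Plan C on 18. Plan C wins 18–5.
Option III vs Option II: 2+1+2 = 5 for Option III, 18 for Option II — Option II by 18–5.
Option III vs Plan C: 5 to 18, Plan C.
Option II vs Plan C: Plan C, 13–10.
Option III is beaten in every head-to-head and is the Condorcet loser.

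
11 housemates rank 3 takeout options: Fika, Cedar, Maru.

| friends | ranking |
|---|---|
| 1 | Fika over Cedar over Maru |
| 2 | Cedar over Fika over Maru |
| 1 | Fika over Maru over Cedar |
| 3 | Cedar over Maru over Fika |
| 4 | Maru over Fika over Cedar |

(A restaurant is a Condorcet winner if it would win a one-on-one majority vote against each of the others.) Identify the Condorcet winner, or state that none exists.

none

Check each pair by majority over 11 ballots:
Fika vs Cedar: 6 to 5, Fika.
Fika vs Maru: 4 to 7, Maru.
Cedar vs Maru: Cedar is ranked higher on 1+2+3 = 6 ballots, Maru on 5. Cedar wins 6–5.
Every restaurant loses at least once (Fika loses to Maru; Cedar loses to Fika; Maru loses to Cedar). The majority relation contains the cycle Fika beats Cedar beats Maru beats Fika, so there is no Condorcet winner.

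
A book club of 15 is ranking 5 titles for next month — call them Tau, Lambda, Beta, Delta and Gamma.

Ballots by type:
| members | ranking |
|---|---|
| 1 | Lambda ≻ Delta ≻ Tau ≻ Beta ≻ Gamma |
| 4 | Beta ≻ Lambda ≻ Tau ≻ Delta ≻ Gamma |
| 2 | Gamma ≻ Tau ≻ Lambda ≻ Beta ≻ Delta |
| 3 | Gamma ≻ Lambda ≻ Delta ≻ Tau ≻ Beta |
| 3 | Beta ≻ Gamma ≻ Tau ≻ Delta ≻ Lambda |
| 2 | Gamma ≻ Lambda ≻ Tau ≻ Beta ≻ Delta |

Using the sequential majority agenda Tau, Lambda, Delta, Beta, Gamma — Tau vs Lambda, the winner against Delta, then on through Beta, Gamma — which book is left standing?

Round 1: Tau vs Lambda — 5–10, Lambda advances.
Round 2: Lambda vs Delta — 12–3, Lambda advances.
Round 3: Lambda vs Beta — 8–7, Lambda advances.
Round 4: Lambda vs Gamma — 5–10, Gamma advances.
Gamma survives the agenda.

Gamma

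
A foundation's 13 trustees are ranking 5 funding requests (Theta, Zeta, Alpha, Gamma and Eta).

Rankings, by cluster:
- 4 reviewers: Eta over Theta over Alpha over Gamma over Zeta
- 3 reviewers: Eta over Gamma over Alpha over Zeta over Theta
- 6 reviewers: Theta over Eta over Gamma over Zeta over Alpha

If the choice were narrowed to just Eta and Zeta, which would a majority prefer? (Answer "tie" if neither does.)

Ballots ranking Eta above Zeta: 4 + 3 + 6 = 13.
Ballots ranking Zeta above Eta: 13 − 13 = 0.
Eta wins the head-to-head 13–0.

Eta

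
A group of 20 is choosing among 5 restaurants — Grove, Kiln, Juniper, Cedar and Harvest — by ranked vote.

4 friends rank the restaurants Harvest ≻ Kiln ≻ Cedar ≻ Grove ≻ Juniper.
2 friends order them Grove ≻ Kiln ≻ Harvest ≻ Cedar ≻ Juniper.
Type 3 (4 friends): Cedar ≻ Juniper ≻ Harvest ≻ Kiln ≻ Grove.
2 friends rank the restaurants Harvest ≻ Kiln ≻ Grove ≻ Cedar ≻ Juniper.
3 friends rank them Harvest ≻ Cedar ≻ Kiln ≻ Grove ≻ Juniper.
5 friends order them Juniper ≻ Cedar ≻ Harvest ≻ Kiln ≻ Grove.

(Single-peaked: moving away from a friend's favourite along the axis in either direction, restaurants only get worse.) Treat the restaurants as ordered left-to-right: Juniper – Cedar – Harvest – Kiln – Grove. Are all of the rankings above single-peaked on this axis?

yes

Axis positions: Juniper=1, Cedar=2, Harvest=3, Kiln=4, Grove=5.
Type 1 (peak Harvest at position 3): ranking walks positions 3-4-2-5-1, expanding outward from the peak — single-peaked.
Type 2 (peak Grove at position 5): ranking walks positions 5-4-3-2-1, expanding outward from the peak — single-peaked.
Type 3 (peak Cedar at position 2): ranking walks positions 2-1-3-4-5, expanding outward from the peak — single-peaked.
Type 4 (peak Harvest at position 3): ranking walks positions 3-4-5-2-1, expanding outward from the peak — single-peaked.
Type 5 (peak Harvest at position 3): ranking walks positions 3-2-4-5-1, expanding outward from the peak — single-peaked.
Type 6 (peak Juniper at position 1): ranking walks positions 1-2-3-4-5, expanding outward from the peak — single-peaked.
Every ranking is single-peaked on this axis.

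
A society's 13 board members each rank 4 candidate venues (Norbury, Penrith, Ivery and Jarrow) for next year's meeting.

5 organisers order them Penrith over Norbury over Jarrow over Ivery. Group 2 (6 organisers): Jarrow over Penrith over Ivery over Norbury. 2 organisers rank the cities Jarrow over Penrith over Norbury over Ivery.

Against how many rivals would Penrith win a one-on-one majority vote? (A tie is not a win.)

2

Penrith against each rival (13 organisers):
Penrith–Norbury: Penrith 13–0.
Penrith vs Ivery: 13 to 0, Penrith.
Penrith vs Jarrow: Jarrow wins 8–5.
Penrith beats Norbury, Ivery; loses to Jarrow — 2 pairwise wins.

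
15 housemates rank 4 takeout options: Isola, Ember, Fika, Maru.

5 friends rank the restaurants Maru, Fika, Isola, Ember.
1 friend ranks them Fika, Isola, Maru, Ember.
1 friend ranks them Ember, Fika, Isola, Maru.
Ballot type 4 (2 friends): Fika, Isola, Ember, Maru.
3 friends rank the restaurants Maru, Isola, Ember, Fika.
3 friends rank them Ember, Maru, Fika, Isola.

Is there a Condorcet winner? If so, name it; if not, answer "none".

Pairwise majorities:
Isola vs Ember: Isola, 11–4.
Isola vs Fika: Fika, 12–3.
Isola–Maru: Maru 11–4.
Ember vs Fika: Fika, 8–7.
Ember–Maru: Maru 9–6.
Fika vs Maru: Maru wins 11–4.
Maru beats each of Isola, Ember, Fika — Maru is the Condorcet winner.

Maru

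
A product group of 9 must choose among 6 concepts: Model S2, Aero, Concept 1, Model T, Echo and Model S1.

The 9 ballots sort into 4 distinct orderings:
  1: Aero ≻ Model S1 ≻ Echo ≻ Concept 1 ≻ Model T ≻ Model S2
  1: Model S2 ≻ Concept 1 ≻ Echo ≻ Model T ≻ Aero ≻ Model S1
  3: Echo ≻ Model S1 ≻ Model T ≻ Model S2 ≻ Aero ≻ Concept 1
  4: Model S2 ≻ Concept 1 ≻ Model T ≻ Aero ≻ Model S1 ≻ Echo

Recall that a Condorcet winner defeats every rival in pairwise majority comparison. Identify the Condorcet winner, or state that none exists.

Model S2

Check each pair by majority over 9 ballots:
Model S2 vs Aero: Model S2 wins 8–1.
Model S2 vs Concept 1: Model S2 is ranked higher on 1+3+4 = 8 ballots, Concept 1 on 1. Model S2 wins 8–1.
Model S2 vs Model T: Model S2 is ranked higher on 1+4 = 5 ballots, Model T on 4. Model S2 wins 5–4.
Model S2 vs Echo: 5 to 4, Model S2.
Model S2–Model S1: Model S2 5–4.
Aero vs Concept 1: Concept 1, 5–4.
Aero vs Model T: Model T wins 8–1.
Aero vs Echo: Aero, 5–4.
Aero–Model S1: Aero 6–3.
Concept 1 vs Model T: Concept 1 wins 6–3.
Concept 1 vs Echo: Concept 1 preferred on 1+4 = 5 ballots; Concept 1 wins 5–4.
Concept 1 vs Model S1: 5 to 4, Concept 1.
Model T vs Echo: Model T is ranked higher on 4 ballots, Echo on 5. Echo wins 5–4.
Model T vs Model S1: Model T preferred on 1+4 = 5 ballots; Model T wins 5–4.
Echo–Model S1: Model S1 5–4.
Model S2 wins every pairwise contest, so Model S2 is the Condorcet winner.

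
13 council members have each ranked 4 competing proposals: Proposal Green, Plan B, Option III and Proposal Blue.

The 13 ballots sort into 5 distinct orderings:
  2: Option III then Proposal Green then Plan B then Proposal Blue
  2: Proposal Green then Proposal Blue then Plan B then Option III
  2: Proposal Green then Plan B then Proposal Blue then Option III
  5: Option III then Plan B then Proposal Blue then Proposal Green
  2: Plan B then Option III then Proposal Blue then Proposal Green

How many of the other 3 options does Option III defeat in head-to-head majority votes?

3

Option III against each rival (13 council members):
Option III–Proposal Green: Option III 9–4.
Option III–Plan B: Option III 7–6.
Option III vs Proposal Blue: Option III preferred on 2+5+2 = 9 ballots; Option III wins 9–4.
Option III beats Proposal Green, Plan B, Proposal Blue — 3 pairwise wins.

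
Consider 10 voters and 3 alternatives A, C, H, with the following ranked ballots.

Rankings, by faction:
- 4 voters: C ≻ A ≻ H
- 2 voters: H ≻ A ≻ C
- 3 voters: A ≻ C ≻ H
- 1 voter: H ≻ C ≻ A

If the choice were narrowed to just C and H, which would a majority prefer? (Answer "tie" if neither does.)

C

Ballots ranking C above H: 4 + 3 = 7.
Ballots ranking H above C: 10 − 7 = 3.
C wins the head-to-head 7–3.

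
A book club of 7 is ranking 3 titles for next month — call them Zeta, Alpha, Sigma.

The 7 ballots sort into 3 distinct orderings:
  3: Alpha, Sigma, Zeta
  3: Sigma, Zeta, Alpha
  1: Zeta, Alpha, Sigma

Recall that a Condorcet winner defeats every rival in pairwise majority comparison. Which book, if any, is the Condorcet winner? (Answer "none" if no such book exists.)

none

Pairwise majorities:
Zeta vs Alpha: 4 to 3, Zeta.
Zeta vs Sigma: 1 to 6, Sigma.
Alpha vs Sigma: Alpha preferred on 3+1 = 4 ballots; Alpha wins 4–3.
Every book loses at least once (Zeta loses to Sigma; Alpha loses to Zeta; Sigma loses to Alpha). The majority relation contains the cycle Zeta > Alpha > Sigma > Zeta, so there is no Condorcet winner.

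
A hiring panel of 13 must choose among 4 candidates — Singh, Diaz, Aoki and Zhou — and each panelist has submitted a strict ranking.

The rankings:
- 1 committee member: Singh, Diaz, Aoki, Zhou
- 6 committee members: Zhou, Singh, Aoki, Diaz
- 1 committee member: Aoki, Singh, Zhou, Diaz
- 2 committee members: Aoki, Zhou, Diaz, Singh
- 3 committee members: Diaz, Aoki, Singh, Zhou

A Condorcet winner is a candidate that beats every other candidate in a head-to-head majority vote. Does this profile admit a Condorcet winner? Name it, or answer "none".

Head-to-head results (13 committee members):
Singh–Diaz: Singh 8–5.
Singh vs Aoki: Singh, 7–6.
Singh vs Zhou: Zhou, 8–5.
Diaz vs Aoki: Aoki, 9–4.
Diaz vs Zhou: Zhou wins 9–4.
Aoki–Zhou: Aoki 7–6.
Every candidate loses at least once (Singh loses to Zhou; Diaz loses to Singh; Aoki loses to Singh; Zhou loses to Aoki). The majority relation contains the cycle Singh > Aoki > Zhou > Singh, so there is no Condorcet winner.

none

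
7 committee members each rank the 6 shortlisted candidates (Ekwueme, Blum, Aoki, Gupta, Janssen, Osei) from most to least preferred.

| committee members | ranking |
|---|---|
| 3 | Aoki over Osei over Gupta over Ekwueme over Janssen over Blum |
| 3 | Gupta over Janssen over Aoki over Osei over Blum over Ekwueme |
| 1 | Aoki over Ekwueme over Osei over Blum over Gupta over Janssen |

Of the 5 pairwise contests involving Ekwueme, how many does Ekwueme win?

2

Ekwueme against each rival (7 committee members):
Ekwueme–Blum: Ekwueme 4–3.
Ekwueme vs Aoki: Aoki wins 7–0.
Ekwueme–Gupta: Gupta 6–1.
Ekwueme vs Janssen: Ekwueme preferred on 3+1 = 4 ballots; Ekwueme wins 4–3.
Ekwueme vs Osei: Osei wins 6–1.
Ekwueme beats Blum, Janssen; loses to Aoki, Gupta, Osei — 2 pairwise wins.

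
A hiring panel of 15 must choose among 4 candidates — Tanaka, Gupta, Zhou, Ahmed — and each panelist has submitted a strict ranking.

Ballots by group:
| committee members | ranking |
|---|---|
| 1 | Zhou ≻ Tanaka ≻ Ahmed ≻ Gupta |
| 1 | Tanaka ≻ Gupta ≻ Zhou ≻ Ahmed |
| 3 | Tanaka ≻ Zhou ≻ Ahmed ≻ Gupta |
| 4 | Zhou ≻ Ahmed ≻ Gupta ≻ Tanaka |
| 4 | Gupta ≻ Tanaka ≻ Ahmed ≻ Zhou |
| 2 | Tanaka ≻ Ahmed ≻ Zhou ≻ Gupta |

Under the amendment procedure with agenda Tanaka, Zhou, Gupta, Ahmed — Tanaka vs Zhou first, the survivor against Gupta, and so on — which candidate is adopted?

Ahmed

Round 1: Tanaka vs Zhou — 10–5, Tanaka advances.
Round 2: Tanaka vs Gupta — 7–8, Gupta advances.
Round 3: Gupta vs Ahmed — 5–10, Ahmed advances.
Ahmed survives the agenda.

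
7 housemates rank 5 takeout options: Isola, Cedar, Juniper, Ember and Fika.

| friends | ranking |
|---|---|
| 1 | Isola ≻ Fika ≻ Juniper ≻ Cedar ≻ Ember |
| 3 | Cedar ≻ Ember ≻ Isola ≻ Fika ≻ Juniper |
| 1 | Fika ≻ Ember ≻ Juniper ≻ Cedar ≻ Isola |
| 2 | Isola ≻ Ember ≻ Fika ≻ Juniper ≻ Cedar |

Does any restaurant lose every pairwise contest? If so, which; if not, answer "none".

Pairwise majorities:
Isola vs Cedar: 1+2 = 3 for Isola, 4 for Cedar — Cedar by 4–3.
Isola vs Juniper: 1+3+2 = 6 for Isola, 1 for Juniper — Isola by 6–1.
Isola–Ember: Ember 4–3.
Isola–Fika: Isola 6–1.
Cedar–Juniper: Juniper 4–3.
Cedar–Ember: Cedar 4–3.
Cedar vs Fika: Fika, 4–3.
Juniper vs Ember: 1 for Juniper, 6 for Ember — Ember by 6–1.
Juniper–Fika: Fika 7–0.
Ember vs Fika: 3+2 = 5 for Ember, 2 for Fika — Ember by 5–2.
No restaurant is winless: Isola beats Juniper; Cedar beats Isola; Juniper beats Cedar; Ember beats Isola; Fika beats Cedar. There is no Condorcet loser.

none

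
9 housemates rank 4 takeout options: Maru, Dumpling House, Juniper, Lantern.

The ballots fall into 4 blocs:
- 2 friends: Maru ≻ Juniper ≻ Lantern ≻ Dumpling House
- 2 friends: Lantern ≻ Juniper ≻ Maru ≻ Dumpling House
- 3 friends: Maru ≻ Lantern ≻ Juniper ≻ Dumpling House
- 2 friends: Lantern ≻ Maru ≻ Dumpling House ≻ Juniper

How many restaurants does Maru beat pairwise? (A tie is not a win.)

Maru against each rival (9 friends):
Maru vs Dumpling House: Maru, 9–0.
Maru vs Juniper: Maru, 7–2.
Maru vs Lantern: Maru is ranked higher on 2+3 = 5 ballots, Lantern on 4. Maru wins 5–4.
Maru beats Dumpling House, Juniper, Lantern — 3 pairwise wins.

3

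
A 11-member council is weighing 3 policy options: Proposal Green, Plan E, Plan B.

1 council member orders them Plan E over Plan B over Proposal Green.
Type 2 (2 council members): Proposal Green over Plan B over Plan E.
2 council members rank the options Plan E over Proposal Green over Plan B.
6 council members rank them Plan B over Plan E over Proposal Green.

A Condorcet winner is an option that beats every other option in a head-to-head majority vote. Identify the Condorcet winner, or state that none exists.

Plan B

Pairwise majorities:
Proposal Green–Plan E: Plan E 9–2.
Proposal Green vs Plan B: Plan B wins 7–4.
Plan E–Plan B: Plan B 8–3.
Plan B beats each of Proposal Green, Plan E — Plan B is the Condorcet winner.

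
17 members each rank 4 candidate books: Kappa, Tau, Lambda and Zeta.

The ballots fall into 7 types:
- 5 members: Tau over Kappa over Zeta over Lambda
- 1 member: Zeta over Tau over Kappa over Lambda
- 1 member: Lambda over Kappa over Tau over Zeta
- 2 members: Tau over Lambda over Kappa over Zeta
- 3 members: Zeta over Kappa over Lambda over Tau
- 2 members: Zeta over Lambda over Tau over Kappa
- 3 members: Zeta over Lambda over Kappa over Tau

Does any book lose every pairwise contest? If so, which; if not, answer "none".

none

Head-to-head results (17 members):
Kappa vs Tau: 7 to 10, Tau.
Kappa vs Lambda: Kappa wins 9–8.
Kappa vs Zeta: 5+1+2 = 8 for Kappa, 9 for Zeta — Zeta by 9–8.
Tau vs Lambda: Tau is ranked higher on 5+1+2 = 8 ballots, Lambda on 9. Lambda wins 9–8.
Tau vs Zeta: Zeta, 9–8.
Lambda vs Zeta: Zeta wins 14–3.
Each book has at least one pairwise win (Kappa beats Lambda; Tau beats Kappa; Lambda beats Tau; Zeta beats Kappa) — no Condorcet loser.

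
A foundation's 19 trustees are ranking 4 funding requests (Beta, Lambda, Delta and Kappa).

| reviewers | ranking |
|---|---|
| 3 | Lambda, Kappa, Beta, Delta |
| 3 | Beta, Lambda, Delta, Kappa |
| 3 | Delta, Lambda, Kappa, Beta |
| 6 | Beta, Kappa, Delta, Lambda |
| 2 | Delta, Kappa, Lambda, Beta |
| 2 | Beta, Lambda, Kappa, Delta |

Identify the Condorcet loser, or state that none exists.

none

Pairwise majorities:
Beta vs Lambda: Beta wins 11–8.
Beta vs Delta: Beta wins 14–5.
Beta vs Kappa: 3+6+2 = 11 for Beta, 8 for Kappa — Beta by 11–8.
Lambda vs Delta: 8 to 11, Delta.
Lambda vs Kappa: Lambda is ranked higher on 3+3+3+2 = 11 ballots, Kappa on 8. Lambda wins 11–8.
Delta vs Kappa: 3+3+2 = 8 for Delta, 11 for Kappa — Kappa by 11–8.
Each project has at least one pairwise win (Beta beats Lambda; Lambda beats Kappa; Delta beats Lambda; Kappa beats Delta) — no Condorcet loser.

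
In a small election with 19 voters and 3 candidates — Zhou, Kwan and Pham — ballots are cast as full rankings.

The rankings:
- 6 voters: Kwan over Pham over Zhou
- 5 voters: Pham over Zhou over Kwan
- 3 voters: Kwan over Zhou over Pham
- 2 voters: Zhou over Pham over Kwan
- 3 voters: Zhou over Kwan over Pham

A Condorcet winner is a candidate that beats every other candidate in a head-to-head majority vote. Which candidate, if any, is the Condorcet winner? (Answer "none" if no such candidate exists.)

Head-to-head results (19 voters):
Zhou vs Kwan: Zhou wins 10–9.
Zhou vs Pham: Pham, 11–8.
Kwan vs Pham: Kwan, 12–7.
Every candidate loses at least once (Zhou loses to Pham; Kwan loses to Zhou; Pham loses to Kwan). The majority relation contains the cycle Zhou beats Kwan beats Pham beats Zhou, so there is no Condorcet winner.

none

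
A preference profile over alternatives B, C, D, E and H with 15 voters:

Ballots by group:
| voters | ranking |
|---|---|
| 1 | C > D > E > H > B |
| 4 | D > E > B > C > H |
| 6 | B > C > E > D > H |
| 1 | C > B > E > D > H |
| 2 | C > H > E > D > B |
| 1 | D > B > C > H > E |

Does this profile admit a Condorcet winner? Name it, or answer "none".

Head-to-head results (15 voters):
B vs C: B wins 11–4.
B vs D: B is ranked higher on 6+1 = 7 ballots, D on 8. D wins 8–7.
B–E: B 8–7.
B vs H: B preferred on 4+6+1+1 = 12 ballots; B wins 12–3.
C vs D: C, 10–5.
C–E: C 11–4.
C vs H: C preferred on 1+4+6+1+2+1 = 15 ballots; C wins 15–0.
D vs E: E wins 9–6.
D vs H: 1+4+6+1+1 = 13 for D, 2 for H — D by 13–2.
E–H: E 12–3.
Every alternative loses at least once (B loses to D; C loses to B; D loses to C; E loses to B; H loses to B). The majority relation contains the cycle B → C → D → B, so there is no Condorcet winner.

none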